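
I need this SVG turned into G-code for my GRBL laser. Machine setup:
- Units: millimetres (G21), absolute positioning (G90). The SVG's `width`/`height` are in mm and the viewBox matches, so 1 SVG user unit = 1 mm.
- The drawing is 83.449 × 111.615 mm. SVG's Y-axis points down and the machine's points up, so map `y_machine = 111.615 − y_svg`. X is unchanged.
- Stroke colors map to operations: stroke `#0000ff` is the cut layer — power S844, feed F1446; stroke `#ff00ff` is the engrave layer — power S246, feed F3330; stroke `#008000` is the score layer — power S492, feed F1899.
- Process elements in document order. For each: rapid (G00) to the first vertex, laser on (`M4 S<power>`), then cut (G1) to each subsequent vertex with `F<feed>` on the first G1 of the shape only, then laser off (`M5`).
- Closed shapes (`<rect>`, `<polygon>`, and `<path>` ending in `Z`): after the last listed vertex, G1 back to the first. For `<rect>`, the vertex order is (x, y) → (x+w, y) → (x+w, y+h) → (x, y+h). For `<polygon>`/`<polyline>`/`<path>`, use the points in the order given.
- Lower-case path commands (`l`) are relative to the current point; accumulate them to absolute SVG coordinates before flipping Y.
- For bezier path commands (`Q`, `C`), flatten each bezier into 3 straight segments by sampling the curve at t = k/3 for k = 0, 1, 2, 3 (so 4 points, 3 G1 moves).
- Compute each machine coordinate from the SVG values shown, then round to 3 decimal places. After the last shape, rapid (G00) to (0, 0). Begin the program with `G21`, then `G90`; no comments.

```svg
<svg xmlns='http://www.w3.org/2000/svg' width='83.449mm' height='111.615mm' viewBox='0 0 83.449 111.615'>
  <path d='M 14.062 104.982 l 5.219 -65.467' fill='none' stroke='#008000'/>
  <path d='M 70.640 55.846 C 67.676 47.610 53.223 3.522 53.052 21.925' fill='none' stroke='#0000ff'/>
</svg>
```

G21
G90
G00 X14.062 Y6.633
M4 S492
G1 X19.281 Y72.100 F1899
M5
G00 X70.640 Y55.769
M4 S844
G1 X64.801 Y72.313 F1446
G1 X57.029 Y90.905
G1 X53.052 Y89.690
M5
G00 X0.000 Y0.000

Since the viewBox matches the mm dimensions, user units are millimetres directly. The only transform is the Y-flip y_m = 111.615 − y_svg.

Shape 1 is a line segment drawn with `<path>`. Its stroke #008000 means score at S492, F1899. After flipping Y the toolpath is (14.062,6.633) → (19.281,72.100).

Shape 2 is a cubic bezier drawn with `<path>`. Its stroke #0000ff means cut at S844, F1446. After flipping Y the toolpath is (70.640,55.769) → (64.801,72.313) → (57.029,90.905) → (53.052,89.690).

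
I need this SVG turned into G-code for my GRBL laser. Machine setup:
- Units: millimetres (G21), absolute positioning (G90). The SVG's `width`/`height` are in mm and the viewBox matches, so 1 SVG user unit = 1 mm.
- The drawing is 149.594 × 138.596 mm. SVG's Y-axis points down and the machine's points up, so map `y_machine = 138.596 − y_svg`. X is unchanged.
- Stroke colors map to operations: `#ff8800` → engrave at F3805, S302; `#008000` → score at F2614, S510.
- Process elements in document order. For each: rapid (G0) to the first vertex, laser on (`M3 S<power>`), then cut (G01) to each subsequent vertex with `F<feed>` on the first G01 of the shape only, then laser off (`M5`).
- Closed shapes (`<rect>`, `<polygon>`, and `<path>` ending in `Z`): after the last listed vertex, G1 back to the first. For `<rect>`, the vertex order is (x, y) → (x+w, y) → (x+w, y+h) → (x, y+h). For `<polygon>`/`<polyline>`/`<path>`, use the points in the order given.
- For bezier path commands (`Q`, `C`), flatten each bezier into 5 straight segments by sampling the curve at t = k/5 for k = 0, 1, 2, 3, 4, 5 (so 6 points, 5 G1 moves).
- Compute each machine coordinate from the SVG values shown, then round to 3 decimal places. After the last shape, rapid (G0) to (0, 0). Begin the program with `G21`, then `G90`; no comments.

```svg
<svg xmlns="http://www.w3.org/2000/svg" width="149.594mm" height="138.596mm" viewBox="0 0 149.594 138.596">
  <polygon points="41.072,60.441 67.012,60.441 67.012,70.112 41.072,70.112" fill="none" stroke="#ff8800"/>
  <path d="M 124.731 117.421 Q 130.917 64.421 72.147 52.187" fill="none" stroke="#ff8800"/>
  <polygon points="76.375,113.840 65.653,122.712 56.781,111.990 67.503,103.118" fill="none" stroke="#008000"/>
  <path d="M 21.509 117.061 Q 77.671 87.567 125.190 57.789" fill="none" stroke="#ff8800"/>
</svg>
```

G21
G90
G0 X41.072 Y78.155
M3 S302
G01 X67.012 Y78.155 F3805
G01 X67.012 Y68.484
G01 X41.072 Y68.484
G01 X41.072 Y78.155
M5
G0 X124.731 Y21.175
M3 S302
G01 X124.607 Y40.744 F3805
G01 X119.287 Y57.052
G01 X108.770 Y70.099
G01 X93.057 Y79.885
G01 X72.147 Y86.409
M5
G0 X76.375 Y24.756
M3 S510
G01 X65.653 Y15.884 F2614
G01 X56.781 Y26.606
G01 X67.503 Y35.478
G01 X76.375 Y24.756
M5
G0 X21.509 Y21.535
M3 S302
G01 X43.628 Y33.344 F3805
G01 X65.056 Y45.176
G01 X85.792 Y57.030
G01 X105.837 Y68.907
G01 X125.190 Y80.807
M5
G0 X0.000 Y0.000

Since the viewBox matches the mm dimensions, user units are millimetres directly. The only transform is the Y-flip y_m = 138.596 − y_svg.

Shape 1 is a rectangle drawn with `<polygon>`. Its stroke #ff8800 means engrave at S302, F3805. After flipping Y the toolpath is (41.072,78.155) → (67.012,78.155) → (67.012,68.484) → (41.072,68.484) → (41.072,78.155), returning to the start.

Shape 2 is a quadratic bezier drawn with `<path>`. Its stroke #ff8800 means engrave at S302, F3805. After flipping Y the toolpath is (124.731,21.175) → (124.607,40.744) → (119.287,57.052) → (108.770,70.099) → (93.057,79.885) → (72.147,86.409).

Shape 3 is a regular polygon drawn with `<polygon>`. Its stroke #008000 means score at S510, F2614. After flipping Y the toolpath is (76.375,24.756) → (65.653,15.884) → (56.781,26.606) → (67.503,35.478) → (76.375,24.756), returning to the start.

Shape 4 is a quadratic bezier drawn with `<path>`. Its stroke #ff8800 means engrave at S302, F3805. After flipping Y the toolpath is (21.509,21.535) → (43.628,33.344) → (65.056,45.176) → (85.792,57.030) → (105.837,68.907) → (125.190,80.807).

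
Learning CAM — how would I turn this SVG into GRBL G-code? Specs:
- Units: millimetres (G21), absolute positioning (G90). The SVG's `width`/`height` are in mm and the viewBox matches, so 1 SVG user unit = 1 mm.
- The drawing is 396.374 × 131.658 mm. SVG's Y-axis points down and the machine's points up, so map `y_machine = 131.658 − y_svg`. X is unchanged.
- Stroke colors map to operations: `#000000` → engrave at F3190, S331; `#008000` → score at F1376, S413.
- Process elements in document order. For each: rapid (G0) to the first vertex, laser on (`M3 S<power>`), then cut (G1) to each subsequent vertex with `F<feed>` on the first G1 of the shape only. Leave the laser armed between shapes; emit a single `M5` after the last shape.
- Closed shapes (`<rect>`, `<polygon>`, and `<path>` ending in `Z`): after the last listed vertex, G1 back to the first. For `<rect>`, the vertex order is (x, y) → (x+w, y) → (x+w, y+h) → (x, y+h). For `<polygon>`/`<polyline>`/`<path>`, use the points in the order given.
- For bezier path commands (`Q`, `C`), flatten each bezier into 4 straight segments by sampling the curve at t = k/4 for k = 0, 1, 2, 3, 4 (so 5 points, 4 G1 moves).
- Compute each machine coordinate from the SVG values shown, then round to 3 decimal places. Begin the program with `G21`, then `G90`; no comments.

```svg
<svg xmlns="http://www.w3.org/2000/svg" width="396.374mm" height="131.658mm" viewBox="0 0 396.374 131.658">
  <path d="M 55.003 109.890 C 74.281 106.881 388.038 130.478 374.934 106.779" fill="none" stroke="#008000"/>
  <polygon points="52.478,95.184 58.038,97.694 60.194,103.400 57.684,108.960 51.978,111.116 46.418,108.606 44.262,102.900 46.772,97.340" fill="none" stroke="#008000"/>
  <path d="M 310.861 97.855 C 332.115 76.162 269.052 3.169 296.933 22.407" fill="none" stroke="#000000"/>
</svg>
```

G21
G90
G0 X55.003 Y21.768
M3 S413
G1 X114.968 Y20.191 F1376
G1 X227.112 Y15.565
G1 X333.184 Y14.818
G1 X374.934 Y24.879
G0 X52.478 Y36.474
M3 S413
G1 X58.038 Y33.964 F1376
G1 X60.194 Y28.258
G1 X57.684 Y22.698
G1 X51.978 Y20.542
G1 X46.418 Y23.052
G1 X44.262 Y28.758
G1 X46.772 Y34.318
G1 X52.478 Y36.474
G0 X310.861 Y33.803
M3 S331
G1 X313.731 Y57.449 F3190
G1 X301.412 Y86.876
G1 X290.336 Y108.629
G1 X296.933 Y109.251
M5

viewBox `0 0 396.374 131.658` with mm width/height → 1 unit = 1 mm. Flip: y_m = 131.658 − y_svg.

**Shape 1** — `<path>` cubic bezier, stroke `#008000` → score (S413, F1376). Control points (SVG): P0=(55.003,109.890), P1=(74.281,106.881), P2=(388.038,130.478), P3=(374.934,106.779); sampled at t=k/4. Machine vertices: (55.003,21.768) → (114.968,20.191) → (227.112,15.565) → (333.184,14.818) → (374.934,24.879). Open path.

**Shape 2** — `<polygon>` regular polygon, stroke `#008000` → score (S413, F1376). Machine vertices: (52.478,36.474) → (58.038,33.964) → (60.194,28.258) → (57.684,22.698) → (51.978,20.542) → (46.418,23.052) → (44.262,28.758) → (46.772,34.318) → (52.478,36.474). Closed: final G1 returns to the first vertex.

**Shape 3** — `<path>` cubic bezier, stroke `#000000` → engrave (S331, F3190). Control points (SVG): P0=(310.861,97.855), P1=(332.115,76.162), P2=(269.052,3.169), P3=(296.933,22.407); sampled at t=k/4. Machine vertices: (310.861,33.803) → (313.731,57.449) → (301.412,86.876) → (290.336,108.629) → (296.933,109.251). Open path.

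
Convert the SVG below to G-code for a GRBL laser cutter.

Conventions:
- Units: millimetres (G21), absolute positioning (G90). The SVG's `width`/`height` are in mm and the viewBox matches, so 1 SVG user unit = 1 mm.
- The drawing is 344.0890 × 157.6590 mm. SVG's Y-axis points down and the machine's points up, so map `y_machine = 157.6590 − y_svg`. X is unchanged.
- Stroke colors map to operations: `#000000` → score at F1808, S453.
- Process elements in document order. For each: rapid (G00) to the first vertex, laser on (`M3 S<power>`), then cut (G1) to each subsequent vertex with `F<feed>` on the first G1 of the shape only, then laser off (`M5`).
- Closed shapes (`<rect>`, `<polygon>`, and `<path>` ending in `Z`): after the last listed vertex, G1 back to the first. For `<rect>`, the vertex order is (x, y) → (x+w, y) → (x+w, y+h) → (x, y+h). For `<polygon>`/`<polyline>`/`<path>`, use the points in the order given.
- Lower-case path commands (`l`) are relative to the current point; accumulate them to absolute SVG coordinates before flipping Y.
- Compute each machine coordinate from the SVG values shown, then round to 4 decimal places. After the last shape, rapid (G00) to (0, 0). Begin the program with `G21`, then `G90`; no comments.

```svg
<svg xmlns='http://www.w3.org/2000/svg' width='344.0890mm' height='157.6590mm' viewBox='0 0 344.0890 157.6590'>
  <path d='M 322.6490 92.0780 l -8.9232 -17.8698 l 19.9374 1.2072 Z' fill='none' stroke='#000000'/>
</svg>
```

viewBox `0 0 344.0890 157.6590` with mm width/height → 1 unit = 1 mm. Flip: y_m = 157.6590 − y_svg.

**Shape 1** — `<path>` regular polygon, stroke `#000000` → score (S453, F1808). Machine vertices: (322.6490,65.5810) → (313.7258,83.4508) → (333.6632,82.2436) → (322.6490,65.5810). Closed: final G1 returns to the first vertex.

G21
G90
G00 X322.6490 Y65.5810
M3 S453
G1 X313.7258 Y83.4508 F1808
G1 X333.6632 Y82.2436
G1 X322.6490 Y65.5810
M5
G00 X0.0000 Y0.0000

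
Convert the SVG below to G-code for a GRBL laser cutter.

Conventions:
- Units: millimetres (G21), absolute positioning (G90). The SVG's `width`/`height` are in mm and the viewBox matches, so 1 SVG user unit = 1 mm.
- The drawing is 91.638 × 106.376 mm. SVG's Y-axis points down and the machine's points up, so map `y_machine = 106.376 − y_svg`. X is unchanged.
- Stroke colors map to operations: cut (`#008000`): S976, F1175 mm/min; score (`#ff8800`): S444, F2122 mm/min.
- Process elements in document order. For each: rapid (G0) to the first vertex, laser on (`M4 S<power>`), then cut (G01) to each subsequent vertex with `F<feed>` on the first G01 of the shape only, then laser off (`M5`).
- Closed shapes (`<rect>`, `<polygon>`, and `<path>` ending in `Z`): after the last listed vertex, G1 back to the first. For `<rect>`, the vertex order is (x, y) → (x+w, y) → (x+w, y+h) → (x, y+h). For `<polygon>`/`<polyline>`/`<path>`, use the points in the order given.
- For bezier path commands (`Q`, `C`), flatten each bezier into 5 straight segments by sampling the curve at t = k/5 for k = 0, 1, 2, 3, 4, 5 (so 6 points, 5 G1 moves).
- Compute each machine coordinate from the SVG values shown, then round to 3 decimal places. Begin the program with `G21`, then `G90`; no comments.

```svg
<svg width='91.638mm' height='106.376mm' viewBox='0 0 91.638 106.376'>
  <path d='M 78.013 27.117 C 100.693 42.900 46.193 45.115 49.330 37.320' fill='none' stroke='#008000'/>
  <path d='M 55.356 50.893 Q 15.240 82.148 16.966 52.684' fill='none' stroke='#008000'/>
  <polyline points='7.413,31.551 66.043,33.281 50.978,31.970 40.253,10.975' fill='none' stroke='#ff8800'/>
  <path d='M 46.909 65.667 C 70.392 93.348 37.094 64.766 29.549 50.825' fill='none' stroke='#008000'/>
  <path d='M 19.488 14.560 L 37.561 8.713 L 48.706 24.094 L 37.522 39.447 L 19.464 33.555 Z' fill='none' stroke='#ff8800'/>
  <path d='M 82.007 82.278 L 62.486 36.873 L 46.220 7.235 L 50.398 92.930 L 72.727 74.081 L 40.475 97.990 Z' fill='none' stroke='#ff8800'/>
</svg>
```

Since the viewBox matches the mm dimensions, user units are millimetres directly. The only transform is the Y-flip y_m = 106.376 − y_svg.

Shape 1 is a cubic bezier drawn with `<path>`. Its stroke #008000 means cut at S976, F1175. After flipping Y the toolpath is (78.013,79.259) → (83.438,71.389) → (76.811,66.604) → (64.603,64.735) → (53.286,65.609) → (49.330,69.056).

Shape 2 is a quadratic bezier drawn with `<path>`. Its stroke #008000 means cut at S976, F1175. After flipping Y the toolpath is (55.356,55.483) → (40.983,45.410) → (29.958,40.194) → (22.280,39.836) → (17.949,44.335) → (16.966,53.692).

Shape 3 is a open polyline drawn with `<polyline>`. Its stroke #ff8800 means score at S444, F2122. After flipping Y the toolpath is (7.413,74.825) → (66.043,73.095) → (50.978,74.406) → (40.253,95.401).

Shape 4 is a cubic bezier drawn with `<path>`. Its stroke #008000 means cut at S976, F1175. After flipping Y the toolpath is (46.909,40.709) → (54.845,30.285) → (53.116,29.960) → (45.682,36.332) → (36.506,45.997) → (29.549,55.551).

Shape 5 is a regular polygon drawn with `<path>`. Its stroke #ff8800 means score at S444, F2122. After flipping Y the toolpath is (19.488,91.816) → (37.561,97.663) → (48.706,82.282) → (37.522,66.929) → (19.464,72.821) → (19.488,91.816), returning to the start.

Shape 6 is a closed polygon drawn with `<path>`. Its stroke #ff8800 means score at S444, F2122. After flipping Y the toolpath is (82.007,24.098) → (62.486,69.503) → (46.220,99.141) → (50.398,13.446) → (72.727,32.295) → (40.475,8.386) → (82.007,24.098), returning to the start.

G21
G90
G0 X78.013 Y79.259
M4 S976
G01 X83.438 Y71.389 F1175
G01 X76.811 Y66.604
G01 X64.603 Y64.735
G01 X53.286 Y65.609
G01 X49.330 Y69.056
M5
G0 X55.356 Y55.483
M4 S976
G01 X40.983 Y45.410 F1175
G01 X29.958 Y40.194
G01 X22.280 Y39.836
G01 X17.949 Y44.335
G01 X16.966 Y53.692
M5
G0 X7.413 Y74.825
M4 S444
G01 X66.043 Y73.095 F2122
G01 X50.978 Y74.406
G01 X40.253 Y95.401
M5
G0 X46.909 Y40.709
M4 S976
G01 X54.845 Y30.285 F1175
G01 X53.116 Y29.960
G01 X45.682 Y36.332
G01 X36.506 Y45.997
G01 X29.549 Y55.551
M5
G0 X19.488 Y91.816
M4 S444
G01 X37.561 Y97.663 F2122
G01 X48.706 Y82.282
G01 X37.522 Y66.929
G01 X19.464 Y72.821
G01 X19.488 Y91.816
M5
G0 X82.007 Y24.098
M4 S444
G01 X62.486 Y69.503 F2122
G01 X46.220 Y99.141
G01 X50.398 Y13.446
G01 X72.727 Y32.295
G01 X40.475 Y8.386
G01 X82.007 Y24.098
M5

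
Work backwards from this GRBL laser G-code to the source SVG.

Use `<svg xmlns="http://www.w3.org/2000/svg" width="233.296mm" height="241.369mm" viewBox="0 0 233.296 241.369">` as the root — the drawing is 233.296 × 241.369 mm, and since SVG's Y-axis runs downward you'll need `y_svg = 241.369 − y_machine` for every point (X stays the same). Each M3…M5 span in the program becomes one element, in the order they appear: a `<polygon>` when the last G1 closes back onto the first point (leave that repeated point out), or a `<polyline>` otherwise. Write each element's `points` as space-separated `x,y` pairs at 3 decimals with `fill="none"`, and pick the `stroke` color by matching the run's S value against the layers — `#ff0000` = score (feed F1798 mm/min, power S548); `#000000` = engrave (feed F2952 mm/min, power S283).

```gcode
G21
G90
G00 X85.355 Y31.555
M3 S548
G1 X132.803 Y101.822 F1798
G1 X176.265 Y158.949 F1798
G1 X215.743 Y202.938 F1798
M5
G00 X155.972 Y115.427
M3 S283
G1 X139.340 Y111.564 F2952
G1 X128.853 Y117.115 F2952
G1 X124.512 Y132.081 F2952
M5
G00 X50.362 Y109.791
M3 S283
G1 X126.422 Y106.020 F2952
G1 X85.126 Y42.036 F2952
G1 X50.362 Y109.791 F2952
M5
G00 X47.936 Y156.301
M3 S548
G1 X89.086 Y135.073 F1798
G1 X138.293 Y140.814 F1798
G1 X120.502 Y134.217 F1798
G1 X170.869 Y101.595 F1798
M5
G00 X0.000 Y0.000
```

y_svg = 241.369 − y_m.

[1] S548→`#ff0000` (score); open run; points: 85.355,209.814 132.803,139.547 176.265,82.420 215.743,38.431

[2] S283→`#000000` (engrave); open run; points: 155.972,125.942 139.340,129.805 128.853,124.254 124.512,109.288

[3] S283→`#000000` (engrave); closed run; points: 50.362,131.578 126.422,135.349 85.126,199.333

[4] S548→`#ff0000` (score); open run; points: 47.936,85.068 89.086,106.296 138.293,100.555 120.502,107.152 170.869,139.774

<svg xmlns="http://www.w3.org/2000/svg" width="233.296mm" height="241.369mm" viewBox="0 0 233.296 241.369">
  <polyline points="85.355,209.814 132.803,139.547 176.265,82.420 215.743,38.431" fill="none" stroke="#ff0000"/>
  <polyline points="155.972,125.942 139.340,129.805 128.853,124.254 124.512,109.288" fill="none" stroke="#000000"/>
  <polygon points="50.362,131.578 126.422,135.349 85.126,199.333" fill="none" stroke="#000000"/>
  <polyline points="47.936,85.068 89.086,106.296 138.293,100.555 120.502,107.152 170.869,139.774" fill="none" stroke="#ff0000"/>
</svg>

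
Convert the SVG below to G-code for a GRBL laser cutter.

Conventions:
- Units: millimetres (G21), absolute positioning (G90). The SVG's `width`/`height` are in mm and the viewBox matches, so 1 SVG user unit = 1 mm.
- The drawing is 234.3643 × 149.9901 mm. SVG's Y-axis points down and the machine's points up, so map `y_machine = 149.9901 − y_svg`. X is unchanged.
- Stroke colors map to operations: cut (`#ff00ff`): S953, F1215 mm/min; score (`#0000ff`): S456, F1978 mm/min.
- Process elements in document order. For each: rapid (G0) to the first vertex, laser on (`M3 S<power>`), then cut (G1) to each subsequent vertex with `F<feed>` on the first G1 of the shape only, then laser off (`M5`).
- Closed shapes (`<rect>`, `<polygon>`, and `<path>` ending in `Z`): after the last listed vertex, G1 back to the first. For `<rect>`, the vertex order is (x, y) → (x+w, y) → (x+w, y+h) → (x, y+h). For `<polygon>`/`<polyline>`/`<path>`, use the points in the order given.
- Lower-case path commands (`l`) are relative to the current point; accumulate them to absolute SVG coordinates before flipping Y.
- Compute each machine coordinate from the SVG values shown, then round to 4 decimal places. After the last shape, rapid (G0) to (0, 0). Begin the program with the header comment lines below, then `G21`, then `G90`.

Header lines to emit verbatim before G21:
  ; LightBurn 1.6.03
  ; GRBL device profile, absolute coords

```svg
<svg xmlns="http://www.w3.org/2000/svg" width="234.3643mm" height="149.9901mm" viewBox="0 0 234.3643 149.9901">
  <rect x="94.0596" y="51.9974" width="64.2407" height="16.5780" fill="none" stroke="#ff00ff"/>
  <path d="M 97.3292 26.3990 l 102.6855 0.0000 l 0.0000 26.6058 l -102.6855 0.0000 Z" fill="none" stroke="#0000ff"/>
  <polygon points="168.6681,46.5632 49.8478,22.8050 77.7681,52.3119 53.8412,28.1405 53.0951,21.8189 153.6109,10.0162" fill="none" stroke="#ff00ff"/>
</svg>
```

1 u = 1 mm; y_m = 149.9901 − y.

[1] `<rect>` rectangle, #ff00ff→cut S953 F1215: (94.0596,97.9927) → (158.3003,97.9927) → (158.3003,81.4147) → (94.0596,81.4147) → (94.0596,97.9927) (closed)

[2] `<path>` rectangle, #0000ff→score S456 F1978: (97.3292,123.5911) → (200.0147,123.5911) → (200.0147,96.9853) → (97.3292,96.9853) → (97.3292,123.5911) (closed)

[3] `<polygon>` closed polygon, #ff00ff→cut S953 F1215: (168.6681,103.4269) → (49.8478,127.1851) → (77.7681,97.6782) → (53.8412,121.8496) → (53.0951,128.1712) → (153.6109,139.9739) → (168.6681,103.4269) (closed)

; LightBurn 1.6.03
; GRBL device profile, absolute coords
G21
G90
G0 X94.0596 Y97.9927
M3 S953
G1 X158.3003 Y97.9927 F1215
G1 X158.3003 Y81.4147
G1 X94.0596 Y81.4147
G1 X94.0596 Y97.9927
M5
G0 X97.3292 Y123.5911
M3 S456
G1 X200.0147 Y123.5911 F1978
G1 X200.0147 Y96.9853
G1 X97.3292 Y96.9853
G1 X97.3292 Y123.5911
M5
G0 X168.6681 Y103.4269
M3 S953
G1 X49.8478 Y127.1851 F1215
G1 X77.7681 Y97.6782
G1 X53.8412 Y121.8496
G1 X53.0951 Y128.1712
G1 X153.6109 Y139.9739
G1 X168.6681 Y103.4269
M5
G0 X0.0000 Y0.0000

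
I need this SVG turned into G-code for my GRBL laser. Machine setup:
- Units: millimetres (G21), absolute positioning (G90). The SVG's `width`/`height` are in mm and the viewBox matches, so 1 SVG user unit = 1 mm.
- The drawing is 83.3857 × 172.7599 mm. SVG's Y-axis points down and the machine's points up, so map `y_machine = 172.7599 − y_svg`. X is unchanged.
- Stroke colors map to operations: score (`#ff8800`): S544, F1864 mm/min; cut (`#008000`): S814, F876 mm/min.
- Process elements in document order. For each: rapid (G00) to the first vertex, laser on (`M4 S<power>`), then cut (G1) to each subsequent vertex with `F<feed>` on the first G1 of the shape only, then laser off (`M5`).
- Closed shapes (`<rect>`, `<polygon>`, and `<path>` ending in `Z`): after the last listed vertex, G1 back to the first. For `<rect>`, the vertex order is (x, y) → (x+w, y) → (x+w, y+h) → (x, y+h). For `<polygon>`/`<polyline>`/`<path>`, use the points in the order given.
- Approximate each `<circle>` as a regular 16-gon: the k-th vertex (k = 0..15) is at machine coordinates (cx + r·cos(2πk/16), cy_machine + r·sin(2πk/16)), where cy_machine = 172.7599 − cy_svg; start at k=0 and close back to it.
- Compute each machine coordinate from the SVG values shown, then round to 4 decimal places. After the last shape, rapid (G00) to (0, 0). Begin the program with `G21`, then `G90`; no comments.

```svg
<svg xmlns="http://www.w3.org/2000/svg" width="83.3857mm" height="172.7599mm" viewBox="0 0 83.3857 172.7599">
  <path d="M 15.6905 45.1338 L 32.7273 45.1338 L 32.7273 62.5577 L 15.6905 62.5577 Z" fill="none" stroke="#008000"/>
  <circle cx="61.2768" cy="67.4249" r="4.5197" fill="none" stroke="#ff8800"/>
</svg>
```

Since the viewBox matches the mm dimensions, user units are millimetres directly. The only transform is the Y-flip y_m = 172.7599 − y_svg.

Shape 1 is a rectangle drawn with `<path>`. Its stroke #008000 means cut at S814, F876. After flipping Y the toolpath is (15.6905,127.6261) → (32.7273,127.6261) → (32.7273,110.2022) → (15.6905,110.2022) → (15.6905,127.6261), returning to the start.

Shape 2 is a circle drawn with `<circle>`. Its stroke #ff8800 means score at S544, F1864. After flipping Y the toolpath is (65.7965,105.3350) → (65.4525,107.0646) → (64.4727,108.5309) → (63.0064,109.5107) → (61.2768,109.8547) → (59.5472,109.5107) → (58.0809,108.5309) → (57.1011,107.0646) → (56.7571,105.3350) → (57.1011,103.6054) → (58.0809,102.1391) → (59.5472,101.1593) → (61.2768,100.8153) → (63.0064,101.1593) → (64.4727,102.1391) → (65.4525,103.6054) → (65.7965,105.3350), returning to the start.

G21
G90
G00 X15.6905 Y127.6261
M4 S814
G1 X32.7273 Y127.6261 F876
G1 X32.7273 Y110.2022
G1 X15.6905 Y110.2022
G1 X15.6905 Y127.6261
M5
G00 X65.7965 Y105.3350
M4 S544
G1 X65.4525 Y107.0646 F1864
G1 X64.4727 Y108.5309
G1 X63.0064 Y109.5107
G1 X61.2768 Y109.8547
G1 X59.5472 Y109.5107
G1 X58.0809 Y108.5309
G1 X57.1011 Y107.0646
G1 X56.7571 Y105.3350
G1 X57.1011 Y103.6054
G1 X58.0809 Y102.1391
G1 X59.5472 Y101.1593
G1 X61.2768 Y100.8153
G1 X63.0064 Y101.1593
G1 X64.4727 Y102.1391
G1 X65.4525 Y103.6054
G1 X65.7965 Y105.3350
M5
G00 X0.0000 Y0.0000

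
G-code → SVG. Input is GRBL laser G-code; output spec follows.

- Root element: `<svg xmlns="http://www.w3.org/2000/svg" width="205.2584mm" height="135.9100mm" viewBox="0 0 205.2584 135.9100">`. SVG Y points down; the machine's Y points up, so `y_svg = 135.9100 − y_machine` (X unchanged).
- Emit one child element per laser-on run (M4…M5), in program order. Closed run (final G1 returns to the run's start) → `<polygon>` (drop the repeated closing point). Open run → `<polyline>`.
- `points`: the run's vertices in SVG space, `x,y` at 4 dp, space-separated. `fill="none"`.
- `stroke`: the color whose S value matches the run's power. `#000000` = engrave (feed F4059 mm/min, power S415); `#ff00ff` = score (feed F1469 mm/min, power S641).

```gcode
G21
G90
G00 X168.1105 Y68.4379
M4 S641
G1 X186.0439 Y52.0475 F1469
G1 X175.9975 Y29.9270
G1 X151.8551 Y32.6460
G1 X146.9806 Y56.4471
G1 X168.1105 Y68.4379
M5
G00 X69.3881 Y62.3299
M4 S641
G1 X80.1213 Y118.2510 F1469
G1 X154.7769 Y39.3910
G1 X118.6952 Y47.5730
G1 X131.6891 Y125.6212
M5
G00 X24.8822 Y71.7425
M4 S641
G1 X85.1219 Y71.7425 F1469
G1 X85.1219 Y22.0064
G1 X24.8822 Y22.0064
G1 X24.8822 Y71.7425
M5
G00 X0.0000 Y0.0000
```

Each laser-on run becomes one SVG element. Flip Y back into SVG space with y_svg = 135.9100 − y_machine. Every run uses S641, so all elements get stroke `#ff00ff` (score).

Run 1: The run returns to its start, so emit a `<polygon>` with points (Y-flipped): 168.1105,67.4721 186.0439,83.8625 175.9975,105.9830 151.8551,103.2640 146.9806,79.4629.

Run 2: The run is open, so emit a `<polyline>` with points (Y-flipped): 69.3881,73.5801 80.1213,17.6590 154.7769,96.5190 118.6952,88.3370 131.6891,10.2888.

Run 3: The run returns to its start, so emit a `<polygon>` with points (Y-flipped): 24.8822,64.1675 85.1219,64.1675 85.1219,113.9036 24.8822,113.9036.

<svg xmlns="http://www.w3.org/2000/svg" width="205.2584mm" height="135.9100mm" viewBox="0 0 205.2584 135.9100">
  <polygon points="168.1105,67.4721 186.0439,83.8625 175.9975,105.9830 151.8551,103.2640 146.9806,79.4629" fill="none" stroke="#ff00ff"/>
  <polyline points="69.3881,73.5801 80.1213,17.6590 154.7769,96.5190 118.6952,88.3370 131.6891,10.2888" fill="none" stroke="#ff00ff"/>
  <polygon points="24.8822,64.1675 85.1219,64.1675 85.1219,113.9036 24.8822,113.9036" fill="none" stroke="#ff00ff"/>
</svg>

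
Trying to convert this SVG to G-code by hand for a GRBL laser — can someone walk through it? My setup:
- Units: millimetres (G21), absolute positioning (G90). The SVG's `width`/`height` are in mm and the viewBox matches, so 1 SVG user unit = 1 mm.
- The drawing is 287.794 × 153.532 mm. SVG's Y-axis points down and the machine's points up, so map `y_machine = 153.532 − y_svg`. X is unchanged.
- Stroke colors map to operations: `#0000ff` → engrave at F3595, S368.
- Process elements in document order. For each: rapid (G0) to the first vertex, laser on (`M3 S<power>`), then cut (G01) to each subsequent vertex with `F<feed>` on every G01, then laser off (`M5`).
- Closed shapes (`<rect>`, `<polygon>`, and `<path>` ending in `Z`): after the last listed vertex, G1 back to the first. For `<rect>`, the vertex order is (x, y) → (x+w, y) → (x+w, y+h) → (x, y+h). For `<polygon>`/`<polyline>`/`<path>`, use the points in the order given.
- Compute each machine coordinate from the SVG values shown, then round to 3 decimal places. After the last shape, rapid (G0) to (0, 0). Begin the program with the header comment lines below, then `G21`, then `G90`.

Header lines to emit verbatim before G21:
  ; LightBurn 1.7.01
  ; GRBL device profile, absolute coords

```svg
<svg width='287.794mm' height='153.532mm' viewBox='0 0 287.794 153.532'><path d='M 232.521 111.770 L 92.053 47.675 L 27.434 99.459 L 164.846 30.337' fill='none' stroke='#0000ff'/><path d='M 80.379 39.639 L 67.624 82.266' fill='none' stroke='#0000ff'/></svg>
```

; LightBurn 1.7.01
; GRBL device profile, absolute coords
G21
G90
G0 X232.521 Y41.762
M3 S368
G01 X92.053 Y105.857 F3595
G01 X27.434 Y54.073 F3595
G01 X164.846 Y123.195 F3595
M5
G0 X80.379 Y113.893
M3 S368
G01 X67.624 Y71.266 F3595
M5
G0 X0.000 Y0.000

Since the viewBox matches the mm dimensions, user units are millimetres directly. The only transform is the Y-flip y_m = 153.532 − y_svg.

Shape 1 is a open polyline drawn with `<path>`. Its stroke #0000ff means engrave at S368, F3595. After flipping Y the toolpath is (232.521,41.762) → (92.053,105.857) → (27.434,54.073) → (164.846,123.195).

Shape 2 is a line segment drawn with `<path>`. Its stroke #0000ff means engrave at S368, F3595. After flipping Y the toolpath is (80.379,113.893) → (67.624,71.266).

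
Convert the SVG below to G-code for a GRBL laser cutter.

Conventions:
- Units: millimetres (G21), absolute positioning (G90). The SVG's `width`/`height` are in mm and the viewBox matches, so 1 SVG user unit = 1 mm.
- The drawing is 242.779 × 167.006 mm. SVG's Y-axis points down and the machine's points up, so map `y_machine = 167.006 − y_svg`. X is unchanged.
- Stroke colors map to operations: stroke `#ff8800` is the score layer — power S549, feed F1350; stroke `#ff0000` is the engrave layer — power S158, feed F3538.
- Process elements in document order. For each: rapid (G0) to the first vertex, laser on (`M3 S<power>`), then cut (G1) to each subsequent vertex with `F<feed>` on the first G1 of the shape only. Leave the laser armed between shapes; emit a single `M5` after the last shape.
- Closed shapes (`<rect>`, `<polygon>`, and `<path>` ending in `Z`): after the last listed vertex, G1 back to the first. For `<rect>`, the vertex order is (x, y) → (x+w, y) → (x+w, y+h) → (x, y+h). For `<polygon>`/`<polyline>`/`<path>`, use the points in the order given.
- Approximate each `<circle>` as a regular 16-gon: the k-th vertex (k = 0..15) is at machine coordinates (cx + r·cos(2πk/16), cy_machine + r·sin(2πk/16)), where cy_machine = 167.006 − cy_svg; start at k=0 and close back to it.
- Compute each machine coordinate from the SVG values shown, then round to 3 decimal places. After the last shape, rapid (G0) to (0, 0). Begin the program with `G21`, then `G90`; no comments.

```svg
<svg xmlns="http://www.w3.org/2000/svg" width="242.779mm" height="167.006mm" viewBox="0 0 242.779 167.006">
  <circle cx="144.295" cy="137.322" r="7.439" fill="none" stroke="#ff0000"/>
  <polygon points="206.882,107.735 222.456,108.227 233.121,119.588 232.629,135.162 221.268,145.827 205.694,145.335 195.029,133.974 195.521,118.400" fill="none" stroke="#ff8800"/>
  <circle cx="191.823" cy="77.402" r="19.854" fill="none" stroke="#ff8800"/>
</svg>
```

viewBox `0 0 242.779 167.006` with mm width/height → 1 unit = 1 mm. Flip: y_m = 167.006 − y_svg.

**Shape 1** — `<circle>` circle, stroke `#ff0000` → engrave (S158, F3538). Machine vertices: (151.734,29.684) → (151.168,32.531) → (149.555,34.944) → (147.142,36.557) → (144.295,37.123) → (141.448,36.557) → (139.035,34.944) → (137.422,32.531) → (136.856,29.684) → (137.422,26.837) → (139.035,24.424) → (141.448,22.811) → (144.295,22.245) → (147.142,22.811) → (149.555,24.424) → (151.168,26.837) → (151.734,29.684). Closed: final G1 returns to the first vertex.

**Shape 2** — `<polygon>` regular polygon, stroke `#ff8800` → score (S549, F1350). Machine vertices: (206.882,59.271) → (222.456,58.779) → (233.121,47.418) → (232.629,31.844) → (221.268,21.179) → (205.694,21.671) → (195.029,33.032) → (195.521,48.606) → (206.882,59.271). Closed: final G1 returns to the first vertex.

**Shape 3** — `<circle>` circle, stroke `#ff8800` → score (S549, F1350). Machine vertices: (211.677,89.604) → (210.166,97.202) → (205.862,103.643) → (199.421,107.947) → (191.823,109.458) → (184.225,107.947) → (177.784,103.643) → (173.480,97.202) → (171.969,89.604) → (173.480,82.006) → (177.784,75.565) → (184.225,71.261) → (191.823,69.750) → (199.421,71.261) → (205.862,75.565) → (210.166,82.006) → (211.677,89.604). Closed: final G1 returns to the first vertex.

G21
G90
G0 X151.734 Y29.684
M3 S158
G1 X151.168 Y32.531 F3538
G1 X149.555 Y34.944
G1 X147.142 Y36.557
G1 X144.295 Y37.123
G1 X141.448 Y36.557
G1 X139.035 Y34.944
G1 X137.422 Y32.531
G1 X136.856 Y29.684
G1 X137.422 Y26.837
G1 X139.035 Y24.424
G1 X141.448 Y22.811
G1 X144.295 Y22.245
G1 X147.142 Y22.811
G1 X149.555 Y24.424
G1 X151.168 Y26.837
G1 X151.734 Y29.684
G0 X206.882 Y59.271
M3 S549
G1 X222.456 Y58.779 F1350
G1 X233.121 Y47.418
G1 X232.629 Y31.844
G1 X221.268 Y21.179
G1 X205.694 Y21.671
G1 X195.029 Y33.032
G1 X195.521 Y48.606
G1 X206.882 Y59.271
G0 X211.677 Y89.604
M3 S549
G1 X210.166 Y97.202 F1350
G1 X205.862 Y103.643
G1 X199.421 Y107.947
G1 X191.823 Y109.458
G1 X184.225 Y107.947
G1 X177.784 Y103.643
G1 X173.480 Y97.202
G1 X171.969 Y89.604
G1 X173.480 Y82.006
G1 X177.784 Y75.565
G1 X184.225 Y71.261
G1 X191.823 Y69.750
G1 X199.421 Y71.261
G1 X205.862 Y75.565
G1 X210.166 Y82.006
G1 X211.677 Y89.604
M5
G0 X0.000 Y0.000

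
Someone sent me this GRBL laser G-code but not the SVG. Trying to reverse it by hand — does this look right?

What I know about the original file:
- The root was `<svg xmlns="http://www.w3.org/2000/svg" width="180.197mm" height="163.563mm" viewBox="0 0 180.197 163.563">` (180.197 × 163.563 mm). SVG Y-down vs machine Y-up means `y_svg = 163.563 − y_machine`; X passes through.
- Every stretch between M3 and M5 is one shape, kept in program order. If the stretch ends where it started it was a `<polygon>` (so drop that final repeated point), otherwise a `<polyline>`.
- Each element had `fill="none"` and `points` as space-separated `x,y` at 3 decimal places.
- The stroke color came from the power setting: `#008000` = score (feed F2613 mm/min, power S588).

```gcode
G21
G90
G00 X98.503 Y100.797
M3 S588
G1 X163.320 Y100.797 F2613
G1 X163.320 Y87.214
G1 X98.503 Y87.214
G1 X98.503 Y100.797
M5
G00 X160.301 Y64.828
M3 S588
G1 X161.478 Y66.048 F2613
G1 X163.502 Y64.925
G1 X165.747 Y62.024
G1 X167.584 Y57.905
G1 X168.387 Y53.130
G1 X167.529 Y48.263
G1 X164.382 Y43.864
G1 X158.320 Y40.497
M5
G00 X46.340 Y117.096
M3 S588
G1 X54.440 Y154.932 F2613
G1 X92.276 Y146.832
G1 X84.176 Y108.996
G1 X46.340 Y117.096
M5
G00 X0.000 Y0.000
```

<svg xmlns="http://www.w3.org/2000/svg" width="180.197mm" height="163.563mm" viewBox="0 0 180.197 163.563">
  <polygon points="98.503,62.766 163.320,62.766 163.320,76.349 98.503,76.349" fill="none" stroke="#008000"/>
  <polyline points="160.301,98.735 161.478,97.515 163.502,98.638 165.747,101.539 167.584,105.658 168.387,110.433 167.529,115.300 164.382,119.699 158.320,123.066" fill="none" stroke="#008000"/>
  <polygon points="46.340,46.467 54.440,8.631 92.276,16.731 84.176,54.567" fill="none" stroke="#008000"/>
</svg>

y_svg = 163.563 − y_m. Every run uses S588, so all elements get stroke `#008000` (score).

[1] closed run; points: 98.503,62.766 163.320,62.766 163.320,76.349 98.503,76.349

[2] open run; points: 160.301,98.735 161.478,97.515 163.502,98.638 165.747,101.539 167.584,105.658 168.387,110.433 167.529,115.300 164.382,119.699 158.320,123.066

[3] closed run; points: 46.340,46.467 54.440,8.631 92.276,16.731 84.176,54.567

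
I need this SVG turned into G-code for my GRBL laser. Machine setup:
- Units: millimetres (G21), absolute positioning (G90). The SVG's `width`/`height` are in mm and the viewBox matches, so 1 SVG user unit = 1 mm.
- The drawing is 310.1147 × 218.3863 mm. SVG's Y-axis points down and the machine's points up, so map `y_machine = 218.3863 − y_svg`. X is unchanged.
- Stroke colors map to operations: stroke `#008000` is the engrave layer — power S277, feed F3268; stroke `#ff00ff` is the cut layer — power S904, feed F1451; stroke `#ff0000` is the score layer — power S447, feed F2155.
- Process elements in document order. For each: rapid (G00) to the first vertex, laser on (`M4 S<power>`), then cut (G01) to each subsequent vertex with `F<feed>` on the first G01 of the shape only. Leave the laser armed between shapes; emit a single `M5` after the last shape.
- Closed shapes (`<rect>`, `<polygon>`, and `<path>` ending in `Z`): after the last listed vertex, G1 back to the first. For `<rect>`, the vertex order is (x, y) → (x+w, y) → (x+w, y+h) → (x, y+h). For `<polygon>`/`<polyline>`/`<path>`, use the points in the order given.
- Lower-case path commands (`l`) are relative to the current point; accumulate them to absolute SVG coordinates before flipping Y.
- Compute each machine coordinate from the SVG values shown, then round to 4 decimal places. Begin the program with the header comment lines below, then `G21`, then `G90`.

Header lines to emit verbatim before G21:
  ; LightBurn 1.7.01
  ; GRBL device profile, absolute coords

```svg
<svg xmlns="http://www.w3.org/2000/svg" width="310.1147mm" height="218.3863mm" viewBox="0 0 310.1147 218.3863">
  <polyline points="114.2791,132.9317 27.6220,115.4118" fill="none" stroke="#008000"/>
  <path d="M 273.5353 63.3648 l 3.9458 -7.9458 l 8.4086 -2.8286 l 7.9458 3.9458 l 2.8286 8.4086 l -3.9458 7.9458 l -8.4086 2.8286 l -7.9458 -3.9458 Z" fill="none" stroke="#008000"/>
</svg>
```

; LightBurn 1.7.01
; GRBL device profile, absolute coords
G21
G90
G00 X114.2791 Y85.4546
M4 S277
G01 X27.6220 Y102.9745 F3268
G00 X273.5353 Y155.0215
M4 S277
G01 X277.4811 Y162.9673 F3268
G01 X285.8897 Y165.7959
G01 X293.8355 Y161.8501
G01 X296.6641 Y153.4415
G01 X292.7183 Y145.4957
G01 X284.3097 Y142.6671
G01 X276.3639 Y146.6129
G01 X273.5353 Y155.0215
M5

viewBox `0 0 310.1147 218.3863` with mm width/height → 1 unit = 1 mm. Flip: y_m = 218.3863 − y_svg.

**Shape 1** — `<polyline>` line segment, stroke `#008000` → engrave (S277, F3268). Machine vertices: (114.2791,85.4546) → (27.6220,102.9745). Open path.

**Shape 2** — `<path>` regular polygon, stroke `#008000` → engrave (S277, F3268). Machine vertices: (273.5353,155.0215) → (277.4811,162.9673) → (285.8897,165.7959) → (293.8355,161.8501) → (296.6641,153.4415) → (292.7183,145.4957) → (284.3097,142.6671) → (276.3639,146.6129) → (273.5353,155.0215). Closed: final G1 returns to the first vertex.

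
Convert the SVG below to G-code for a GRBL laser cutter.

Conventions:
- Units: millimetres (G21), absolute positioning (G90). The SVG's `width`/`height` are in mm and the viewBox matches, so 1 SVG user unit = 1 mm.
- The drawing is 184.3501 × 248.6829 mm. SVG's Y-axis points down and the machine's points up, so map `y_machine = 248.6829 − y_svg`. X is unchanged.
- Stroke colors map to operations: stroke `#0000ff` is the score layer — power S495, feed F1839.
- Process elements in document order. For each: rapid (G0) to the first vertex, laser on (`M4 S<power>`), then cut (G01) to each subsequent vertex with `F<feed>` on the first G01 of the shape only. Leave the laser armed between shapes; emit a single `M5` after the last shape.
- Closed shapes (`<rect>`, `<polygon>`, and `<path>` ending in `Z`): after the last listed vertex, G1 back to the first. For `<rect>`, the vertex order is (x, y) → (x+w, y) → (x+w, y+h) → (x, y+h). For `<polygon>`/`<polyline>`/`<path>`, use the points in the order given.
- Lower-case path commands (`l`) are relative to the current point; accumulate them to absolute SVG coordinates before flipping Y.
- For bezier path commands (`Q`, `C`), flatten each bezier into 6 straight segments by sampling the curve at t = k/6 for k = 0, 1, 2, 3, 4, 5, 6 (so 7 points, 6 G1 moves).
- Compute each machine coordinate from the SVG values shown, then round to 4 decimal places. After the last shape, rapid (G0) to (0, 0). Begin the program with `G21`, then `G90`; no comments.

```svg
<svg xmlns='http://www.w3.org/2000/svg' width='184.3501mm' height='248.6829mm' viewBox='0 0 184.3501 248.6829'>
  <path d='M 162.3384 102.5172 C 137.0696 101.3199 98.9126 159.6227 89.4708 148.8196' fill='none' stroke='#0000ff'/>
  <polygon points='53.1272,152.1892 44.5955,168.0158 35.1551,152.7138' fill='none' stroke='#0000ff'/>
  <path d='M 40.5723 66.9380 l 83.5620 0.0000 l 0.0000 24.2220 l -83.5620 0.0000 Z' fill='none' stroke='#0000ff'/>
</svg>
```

G21
G90
G0 X162.3384 Y146.1657
M4 S495
G01 X148.8226 Y142.4014 F1839
G01 X134.3144 Y132.2928
G01 X119.9695 Y119.4123
G01 X106.9435 Y107.3323
G01 X96.3920 Y99.6252
G01 X89.4708 Y99.8633
G0 X53.1272 Y96.4937
M4 S495
G01 X44.5955 Y80.6671 F1839
G01 X35.1551 Y95.9691
G01 X53.1272 Y96.4937
G0 X40.5723 Y181.7449
M4 S495
G01 X124.1343 Y181.7449 F1839
G01 X124.1343 Y157.5229
G01 X40.5723 Y157.5229
G01 X40.5723 Y181.7449
M5
G0 X0.0000 Y0.0000

viewBox `0 0 184.3501 248.6829` with mm width/height → 1 unit = 1 mm. Flip: y_m = 248.6829 − y_svg.

**Shape 1** — `<path>` cubic bezier, stroke `#0000ff` → score (S495, F1839). Control points (SVG): P0=(162.3384,102.5172), P1=(137.0696,101.3199), P2=(98.9126,159.6227), P3=(89.4708,148.8196); sampled at t=k/6. Machine vertices: (162.3384,146.1657) → (148.8226,142.4014) → (134.3144,132.2928) → (119.9695,119.4123) → (106.9435,107.3323) → (96.3920,99.6252) → (89.4708,99.8633). Open path.

**Shape 2** — `<polygon>` regular polygon, stroke `#0000ff` → score (S495, F1839). Machine vertices: (53.1272,96.4937) → (44.5955,80.6671) → (35.1551,95.9691) → (53.1272,96.4937). Closed: final G1 returns to the first vertex.

**Shape 3** — `<path>` rectangle, stroke `#0000ff` → score (S495, F1839). Machine vertices: (40.5723,181.7449) → (124.1343,181.7449) → (124.1343,157.5229) → (40.5723,157.5229) → (40.5723,181.7449). Closed: final G1 returns to the first vertex.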